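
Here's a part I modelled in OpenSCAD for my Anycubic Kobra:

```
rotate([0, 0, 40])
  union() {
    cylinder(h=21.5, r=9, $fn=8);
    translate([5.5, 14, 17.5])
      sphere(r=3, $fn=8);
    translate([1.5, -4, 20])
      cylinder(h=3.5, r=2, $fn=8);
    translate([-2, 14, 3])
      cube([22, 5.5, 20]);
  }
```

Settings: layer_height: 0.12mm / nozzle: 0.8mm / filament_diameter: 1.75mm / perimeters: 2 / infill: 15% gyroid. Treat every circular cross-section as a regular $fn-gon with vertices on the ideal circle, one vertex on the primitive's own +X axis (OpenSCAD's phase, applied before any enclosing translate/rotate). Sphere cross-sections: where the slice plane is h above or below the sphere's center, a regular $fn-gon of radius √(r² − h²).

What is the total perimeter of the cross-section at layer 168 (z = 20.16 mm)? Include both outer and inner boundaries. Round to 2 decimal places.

At z = 20.16 mm: the r=9 cylinder contributes a regular 8-gon of circumradius 9 (perimeter = 2·8·9.000·sin(180°/8) = 55.11 mm); the sphere at (5.5, 14): section is a regular 8-gon, circumradius = √(r²−h²) = √(3²−2.66²) = 1.387 (perimeter = 2·8·1.387·sin(180°/8) = 8.49 mm); the cylinder at (1.5, -4): section is a regular 8-gon, circumradius r=2 (perimeter = 2·8·2.000·sin(180°/8) = 12.25 mm); the cube at (-2, 14) is present — its section is the full 22×5.5 rectangle (perimeter 55.00 mm); Merging all regions: the regions partially overlap (shared area 14.04 mm²), so the edge portions inside another operand are dropped and the merged outline is re-measured after clipping — boundary = 111.58 mm; (rotated 40° about Z; rotation is an isometry so areas/perimeters/island counts are preserved). Overall, the cross-section has 2 separate islands. Total boundary length (outer) = 111.58 mm.

111.58 mm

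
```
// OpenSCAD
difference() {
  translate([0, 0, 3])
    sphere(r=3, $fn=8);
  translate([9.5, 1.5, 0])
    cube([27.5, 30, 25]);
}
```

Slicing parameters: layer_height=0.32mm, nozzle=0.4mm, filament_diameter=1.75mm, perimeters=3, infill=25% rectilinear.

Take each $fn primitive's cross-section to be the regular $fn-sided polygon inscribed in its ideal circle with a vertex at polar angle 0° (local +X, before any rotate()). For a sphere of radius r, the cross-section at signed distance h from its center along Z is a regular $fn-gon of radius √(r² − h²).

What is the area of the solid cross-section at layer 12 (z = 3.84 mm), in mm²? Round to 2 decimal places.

23.46 mm²

At z = 3.84 mm: the sphere: section is a regular 8-gon, circumradius = √(r²−h²) = √(3²−0.84²) = 2.880 (area = (8/2)·2.880²·sin(360°/8) = 23.46 mm²); the 27.5×30 cube at (9.5, 1.5) contributes its full rectangle (area 825.00 mm²); Taking the first minus the rest: starting from the r=3 sphere (23.46 mm²), the 27.5×30 cube at (9.5, 1.5) misses the remaining region (no effect) — area = 23.46 mm². Overall, the cross-section is a single solid region. Net area = 23.46 mm².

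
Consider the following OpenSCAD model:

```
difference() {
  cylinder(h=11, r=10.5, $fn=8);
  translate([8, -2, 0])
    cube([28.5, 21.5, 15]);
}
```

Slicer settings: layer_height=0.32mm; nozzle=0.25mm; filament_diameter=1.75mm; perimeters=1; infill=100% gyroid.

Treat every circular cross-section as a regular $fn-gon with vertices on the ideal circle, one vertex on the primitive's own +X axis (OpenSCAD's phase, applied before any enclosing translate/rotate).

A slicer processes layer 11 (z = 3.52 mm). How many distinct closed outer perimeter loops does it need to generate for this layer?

1

At z = 3.52 mm: the cylinder: section is a regular 8-gon, circumradius r=10.5; the cube at (8, -2) is present — its section is the full 28.5×21.5 rectangle; Subtracting the remaining from the first: starting from the r=10.5 cylinder, the 28.5×21.5 cube at (8, -2) partially overlaps it — only the 11.72 mm² overlap (of its 612.75 mm²) is removed, clipping the outline — 1 connected region. The result has 1 disconnected region.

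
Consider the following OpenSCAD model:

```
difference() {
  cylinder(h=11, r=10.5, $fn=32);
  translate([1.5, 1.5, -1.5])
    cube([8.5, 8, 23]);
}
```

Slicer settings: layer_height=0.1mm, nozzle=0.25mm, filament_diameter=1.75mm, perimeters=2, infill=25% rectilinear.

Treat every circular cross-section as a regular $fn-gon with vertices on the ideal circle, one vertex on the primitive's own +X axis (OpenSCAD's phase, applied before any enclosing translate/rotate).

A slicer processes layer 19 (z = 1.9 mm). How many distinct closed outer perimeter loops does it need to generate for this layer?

1

At z = 1.9 mm: the r=10.5 cylinder contributes a regular 32-gon of circumradius 10.5; the cube at (1.5, 1.5) is present — its section is the full 8.5×8 rectangle; Taking the first minus the rest: starting from the r=10.5 cylinder, the 8.5×8 cube at (1.5, 1.5) partially overlaps it — only the 55.21 mm² overlap (of its 68.00 mm²) is removed, clipping the outline — 1 connected region. The result has 1 disconnected region.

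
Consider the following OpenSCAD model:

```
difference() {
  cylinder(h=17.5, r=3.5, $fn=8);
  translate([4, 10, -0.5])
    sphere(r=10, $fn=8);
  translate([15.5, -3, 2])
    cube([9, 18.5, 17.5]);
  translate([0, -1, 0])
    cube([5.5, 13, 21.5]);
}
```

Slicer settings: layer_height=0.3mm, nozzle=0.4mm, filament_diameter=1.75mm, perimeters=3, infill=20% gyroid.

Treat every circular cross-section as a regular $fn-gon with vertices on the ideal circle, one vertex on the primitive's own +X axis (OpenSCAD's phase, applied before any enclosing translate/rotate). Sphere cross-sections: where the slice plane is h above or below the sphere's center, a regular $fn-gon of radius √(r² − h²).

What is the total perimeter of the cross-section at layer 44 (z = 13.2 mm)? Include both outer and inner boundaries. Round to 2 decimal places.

22.58 mm

At z = 13.2 mm: the r=3.5 cylinder contributes a regular 8-gon of circumradius 3.5 (perimeter = 2·8·3.500·sin(180°/8) = 21.43 mm); the sphere at (4, 10) is absent (|z−center|=13.700 > r=10); the 9×18.5 cube at (15.5, -3) contributes its full rectangle (perimeter 55.00 mm); the cube at (0, -1) (footprint 5.5×13) is included at this height (perimeter 37.00 mm); Subtracting the remaining from the first: starting from the r=3.5 cylinder, the 9×18.5 cube at (15.5, -3) misses the remaining region (no effect); the 5.5×13 cube at (0, -1) partially overlaps it — only the 11.95 mm² overlap (of its 71.50 mm²) is removed, clipping the outline — boundary = 22.58 mm. Overall, the cross-section is a single solid region. Total boundary length (outer) = 22.58 mm.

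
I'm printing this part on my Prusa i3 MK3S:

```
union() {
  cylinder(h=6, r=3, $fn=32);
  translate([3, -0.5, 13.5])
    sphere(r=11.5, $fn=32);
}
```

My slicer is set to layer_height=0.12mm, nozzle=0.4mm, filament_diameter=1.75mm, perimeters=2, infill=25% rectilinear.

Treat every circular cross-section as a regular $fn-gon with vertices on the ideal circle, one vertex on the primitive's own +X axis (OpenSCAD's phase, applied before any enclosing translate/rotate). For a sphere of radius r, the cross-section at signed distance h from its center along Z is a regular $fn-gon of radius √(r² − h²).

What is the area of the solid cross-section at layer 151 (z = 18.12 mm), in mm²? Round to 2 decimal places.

346.19 mm²

At z = 18.12 mm: the cylinder is absent (z outside [0, 6]); the sphere at (3, -0.5): section is a regular 32-gon, circumradius = √(r²−h²) = √(11.5²−4.62²) = 10.531 (area = (32/2)·10.531²·sin(360°/32) = 346.19 mm²); Combining (union): only the r=11.5 sphere at (3, -0.5) is present, so the union is just that shape — area = 346.19 mm². Overall, the cross-section is a single solid region. Net area = 346.19 mm².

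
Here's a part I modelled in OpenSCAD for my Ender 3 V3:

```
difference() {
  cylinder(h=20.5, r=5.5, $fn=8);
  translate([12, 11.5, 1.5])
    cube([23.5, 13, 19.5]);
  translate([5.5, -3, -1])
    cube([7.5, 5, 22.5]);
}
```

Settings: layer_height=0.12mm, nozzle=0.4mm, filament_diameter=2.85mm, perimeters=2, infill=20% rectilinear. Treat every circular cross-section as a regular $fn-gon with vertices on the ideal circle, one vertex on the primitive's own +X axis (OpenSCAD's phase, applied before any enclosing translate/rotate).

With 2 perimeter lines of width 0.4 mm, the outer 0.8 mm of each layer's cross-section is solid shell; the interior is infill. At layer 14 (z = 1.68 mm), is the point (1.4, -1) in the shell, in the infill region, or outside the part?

infill

At z = 1.68 mm: the r=5.5 cylinder contributes a regular 8-gon of circumradius 5.5; the cube at (12, 11.5) is present — its section is the full 23.5×13 rectangle; the 7.5×5 cube at (5.5, -3) contributes its full rectangle; Subtracting the remaining from the first: starting from the r=5.5 cylinder, the 23.5×13 cube at (12, 11.5) misses the remaining region (no effect); the 7.5×5 cube at (5.5, -3) misses the remaining region (no effect) — 1 connected region. Overall, the cross-section is a single solid region. The nearest boundary edge runs (5.50, 0.00)→(3.89, -3.89); distance from the point to it = 3.41 mm. The point is inside the cross-section and 3.41 mm from the nearest boundary — more than the 0.8 mm shell width (2 × 0.4), so it's in the infill interior.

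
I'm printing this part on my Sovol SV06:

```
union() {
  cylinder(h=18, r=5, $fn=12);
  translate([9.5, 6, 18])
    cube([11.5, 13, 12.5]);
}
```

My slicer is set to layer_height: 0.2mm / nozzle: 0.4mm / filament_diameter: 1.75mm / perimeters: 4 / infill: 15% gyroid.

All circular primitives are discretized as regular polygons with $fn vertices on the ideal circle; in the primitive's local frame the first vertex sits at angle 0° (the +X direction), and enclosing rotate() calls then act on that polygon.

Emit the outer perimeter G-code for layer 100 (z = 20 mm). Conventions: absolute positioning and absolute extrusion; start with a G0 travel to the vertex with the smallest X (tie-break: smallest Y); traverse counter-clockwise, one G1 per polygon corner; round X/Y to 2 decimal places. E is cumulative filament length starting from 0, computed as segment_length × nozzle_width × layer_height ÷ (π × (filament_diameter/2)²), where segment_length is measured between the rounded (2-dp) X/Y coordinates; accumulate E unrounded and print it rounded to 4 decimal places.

G0 X9.50 Y6.00 Z20.00
G1 X21.00 Y6.00 E0.3825
G1 X21.00 Y19.00 E0.8149
G1 X9.50 Y19.00 E1.1974
G1 X9.50 Y6.00 E1.6297

At z = 20 mm: the cylinder is absent (z outside [0, 18]); the cube at (9.5, 6) (footprint 11.5×13) is included at this height; Combining (union): only the 11.5×13 cube at (9.5, 6) is present, so the union is just that shape — 1 connected region. The outline is a single polygon with 4 vertices. Extrusion per mm of travel: 0.4 × 0.2 / (π × 0.875²) = 0.033260. Accumulating E over each segment gives final E = 1.6297.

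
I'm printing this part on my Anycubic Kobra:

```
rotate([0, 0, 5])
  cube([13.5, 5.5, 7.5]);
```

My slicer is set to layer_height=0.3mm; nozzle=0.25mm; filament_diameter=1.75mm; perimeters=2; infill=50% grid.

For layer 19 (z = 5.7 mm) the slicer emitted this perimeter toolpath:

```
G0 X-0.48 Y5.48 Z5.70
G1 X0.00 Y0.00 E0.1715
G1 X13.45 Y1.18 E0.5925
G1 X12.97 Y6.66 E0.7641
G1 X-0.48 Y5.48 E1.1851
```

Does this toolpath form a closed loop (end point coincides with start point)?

Start point (G0): (-0.48, 5.48). End point (last G1): the path returns to the start — closed.

yes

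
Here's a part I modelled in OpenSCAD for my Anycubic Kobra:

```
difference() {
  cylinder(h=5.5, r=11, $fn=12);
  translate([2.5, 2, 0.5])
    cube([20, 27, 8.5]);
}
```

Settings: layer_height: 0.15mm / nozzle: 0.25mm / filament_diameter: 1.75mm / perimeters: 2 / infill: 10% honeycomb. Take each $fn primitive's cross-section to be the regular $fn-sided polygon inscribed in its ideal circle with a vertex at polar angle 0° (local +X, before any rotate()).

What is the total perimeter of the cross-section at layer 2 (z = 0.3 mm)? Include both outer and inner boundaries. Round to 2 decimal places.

68.33 mm

At z = 0.3 mm: the cylinder: section is a regular 12-gon, circumradius r=11 (perimeter = 2·12·11.000·sin(180°/12) = 68.33 mm); the cube at (2.5, 2) is not intersected at this z (z outside [0.5, 9]); Subtracting the remaining from the first: none of the subtracted shapes is present at this height, so the r=11 cylinder is unchanged — boundary = 68.33 mm. Overall, the cross-section is a single solid region. Total boundary length (outer) = 68.33 mm.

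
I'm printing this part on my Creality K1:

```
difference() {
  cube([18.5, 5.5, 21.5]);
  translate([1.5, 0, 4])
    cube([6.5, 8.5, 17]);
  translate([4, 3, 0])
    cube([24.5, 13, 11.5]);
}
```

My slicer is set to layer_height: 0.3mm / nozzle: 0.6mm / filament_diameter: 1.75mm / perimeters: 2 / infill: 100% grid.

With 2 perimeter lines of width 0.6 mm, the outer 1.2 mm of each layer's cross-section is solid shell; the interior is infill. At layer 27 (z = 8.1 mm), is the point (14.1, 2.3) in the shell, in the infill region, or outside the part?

shell

At z = 8.1 mm: the cube is present — its section is the full 18.5×5.5 rectangle; the cube at (1.5, 0) is present — its section is the full 6.5×8.5 rectangle; the 24.5×13 cube at (4, 3) contributes its full rectangle; After the difference (first − rest): starting from the 18.5×5.5 cube, the 6.5×8.5 cube at (1.5, 0) partially overlaps it — only the 35.75 mm² overlap (of its 55.25 mm²) is removed, clipping the outline; the 24.5×13 cube at (4, 3) partially overlaps it — only the 26.25 mm² overlap (of its 318.50 mm²) is removed, clipping the outline — 2 connected regions. Overall, the cross-section has 2 separate islands. The nearest boundary edge runs (8.00, 3.00)→(18.50, 3.00); distance from the point to it = 0.70 mm. (Shell/infill is judged within the island containing the point — the largest one.) The point is inside the cross-section, 0.70 mm from the nearest boundary — within the 1.2 mm shell band (2 × 0.6).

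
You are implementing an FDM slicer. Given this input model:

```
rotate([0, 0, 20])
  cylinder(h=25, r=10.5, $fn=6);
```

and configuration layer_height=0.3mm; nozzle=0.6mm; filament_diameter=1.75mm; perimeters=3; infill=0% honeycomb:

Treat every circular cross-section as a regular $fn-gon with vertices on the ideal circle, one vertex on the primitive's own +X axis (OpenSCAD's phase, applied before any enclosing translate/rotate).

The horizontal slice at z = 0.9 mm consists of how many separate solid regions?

1

At z = 0.9 mm: the r=10.5 cylinder gives a regular 6-gon of circumradius 10.5 (constant along its height); (rotated 20° about Z; rotation is an isometry so areas/perimeters/island counts are preserved). The result has 1 disconnected region.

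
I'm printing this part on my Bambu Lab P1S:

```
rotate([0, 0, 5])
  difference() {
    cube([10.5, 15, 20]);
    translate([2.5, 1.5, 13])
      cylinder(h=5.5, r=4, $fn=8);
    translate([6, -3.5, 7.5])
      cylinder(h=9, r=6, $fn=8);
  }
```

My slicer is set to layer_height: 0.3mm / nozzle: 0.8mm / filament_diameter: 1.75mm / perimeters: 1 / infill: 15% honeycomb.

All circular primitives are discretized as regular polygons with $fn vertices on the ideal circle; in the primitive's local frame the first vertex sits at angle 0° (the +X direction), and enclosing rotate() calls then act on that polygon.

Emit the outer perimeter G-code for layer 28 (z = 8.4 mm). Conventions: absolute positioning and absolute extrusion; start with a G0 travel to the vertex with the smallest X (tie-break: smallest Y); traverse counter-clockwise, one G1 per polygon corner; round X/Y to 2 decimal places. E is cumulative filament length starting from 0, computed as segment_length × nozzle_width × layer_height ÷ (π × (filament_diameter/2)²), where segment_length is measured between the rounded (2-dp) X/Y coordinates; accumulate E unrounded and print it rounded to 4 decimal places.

At z = 8.4 mm: the cube is present — its section is the full 10.5×15 rectangle; the cylinder at (2.5, 1.5) is absent (z outside [13, 18.5]); the r=6 cylinder at (6, -3.5) gives a regular 8-gon of circumradius 6 (constant along its height); Taking the first minus the rest: starting from the 10.5×15 cube, the r=6 cylinder at (6, -3.5) partially overlaps it — only the 13.98 mm² overlap (of its 101.82 mm²) is removed, clipping the outline — 1 connected region; (whole slice rotated 5° about Z — lengths, areas and connectivity unchanged). The outline is a single polygon with 8 vertices. Extrusion per mm of travel: 0.8 × 0.3 / (π × 0.875²) = 0.099780. Accumulating E over each segment gives final E = 5.2353.

G0 X-1.31 Y14.94 Z8.40
G1 X0.00 Y0.00 E1.4964
G1 X1.44 Y0.13 E1.6407
G1 X1.69 Y0.89 E1.7205
G1 X5.76 Y3.01 E2.1784
G1 X10.14 Y1.63 E2.6367
G1 X10.45 Y1.04 E2.7032
G1 X9.15 Y15.86 E4.1876
G1 X-1.31 Y14.94 E5.2353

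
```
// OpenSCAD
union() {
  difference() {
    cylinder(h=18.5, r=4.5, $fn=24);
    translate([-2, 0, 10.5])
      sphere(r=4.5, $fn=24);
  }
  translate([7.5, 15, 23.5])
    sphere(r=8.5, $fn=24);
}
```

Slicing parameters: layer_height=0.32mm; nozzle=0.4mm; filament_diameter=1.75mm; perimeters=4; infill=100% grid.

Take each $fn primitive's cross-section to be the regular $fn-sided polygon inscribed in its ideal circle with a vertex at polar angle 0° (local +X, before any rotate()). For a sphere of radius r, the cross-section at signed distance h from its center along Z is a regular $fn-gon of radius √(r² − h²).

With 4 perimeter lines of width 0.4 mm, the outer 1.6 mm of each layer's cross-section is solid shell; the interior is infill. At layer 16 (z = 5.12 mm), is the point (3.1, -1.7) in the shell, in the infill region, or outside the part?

At z = 5.12 mm: the cylinder: section is a regular 24-gon, circumradius r=4.5; the sphere at (-2, 0) is absent (|z−center|=5.380 > r=4.5); Taking the first minus the rest: none of the subtracted shapes is present at this height, so the r=4.5 cylinder is unchanged — 1 connected region; the sphere at (7.5, 15) is not intersected at this z (|z−center|=18.380 > r=8.5); Merging all regions: only the result so far is present, so the union is just that shape — 1 connected region. Overall, the cross-section is a single solid region. The nearest boundary edge runs (3.90, -2.25)→(4.35, -1.16); distance from the point to it = 0.95 mm. The point is inside the cross-section, 0.95 mm from the nearest boundary — within the 1.6 mm shell band (4 × 0.4).

shell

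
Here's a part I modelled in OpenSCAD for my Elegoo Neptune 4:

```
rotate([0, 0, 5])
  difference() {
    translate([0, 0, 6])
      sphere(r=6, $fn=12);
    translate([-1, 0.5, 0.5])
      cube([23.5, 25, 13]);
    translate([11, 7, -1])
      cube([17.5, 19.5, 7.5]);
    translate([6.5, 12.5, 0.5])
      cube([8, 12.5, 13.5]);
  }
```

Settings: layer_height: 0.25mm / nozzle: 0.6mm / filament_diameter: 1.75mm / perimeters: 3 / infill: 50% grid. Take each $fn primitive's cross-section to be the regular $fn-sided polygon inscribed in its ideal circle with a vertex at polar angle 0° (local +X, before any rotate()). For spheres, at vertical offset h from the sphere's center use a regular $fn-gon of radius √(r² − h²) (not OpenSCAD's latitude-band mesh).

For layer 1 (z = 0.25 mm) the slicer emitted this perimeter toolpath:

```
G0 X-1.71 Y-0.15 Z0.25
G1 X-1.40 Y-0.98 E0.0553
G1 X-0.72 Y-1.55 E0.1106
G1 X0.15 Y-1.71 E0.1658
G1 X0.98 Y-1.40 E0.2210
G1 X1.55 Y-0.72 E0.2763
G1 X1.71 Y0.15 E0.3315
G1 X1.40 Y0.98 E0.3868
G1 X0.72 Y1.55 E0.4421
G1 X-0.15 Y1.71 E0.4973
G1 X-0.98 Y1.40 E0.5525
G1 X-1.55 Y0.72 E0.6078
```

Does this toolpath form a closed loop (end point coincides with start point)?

Start point (G0): (-1.71, -0.15). End point (last G1): the path does not return to the start — open.

no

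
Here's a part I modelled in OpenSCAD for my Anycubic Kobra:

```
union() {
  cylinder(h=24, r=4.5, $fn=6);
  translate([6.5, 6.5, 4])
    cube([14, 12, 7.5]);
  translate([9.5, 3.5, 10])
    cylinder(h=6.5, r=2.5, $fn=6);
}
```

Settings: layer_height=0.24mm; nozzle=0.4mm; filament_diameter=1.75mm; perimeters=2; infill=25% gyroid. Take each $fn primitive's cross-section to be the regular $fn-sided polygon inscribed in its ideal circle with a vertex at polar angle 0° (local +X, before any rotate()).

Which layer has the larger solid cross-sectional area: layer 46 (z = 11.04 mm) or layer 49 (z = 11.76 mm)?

Layer 46 (z = 11.04): the r=4.5 cylinder gives a regular 6-gon of circumradius 4.5 (constant along its height) (area = (6/2)·4.500²·sin(360°/6) = 52.61 mm²); the cube at (6.5, 6.5) is present — its section is the full 14×12 rectangle (area 168.00 mm²); the cylinder at (9.5, 3.5): section is a regular 6-gon, circumradius r=2.5 (area = (6/2)·2.500²·sin(360°/6) = 16.24 mm²); Combining (union): the 3 present regions are separate (no shared area or edge), so areas and boundary lengths simply add and each stays a separate island — area = 236.85 mm². So its area = 236.85 mm². Layer 49 (z = 11.76): the r=4.5 cylinder contributes a regular 6-gon of circumradius 4.5 (area = (6/2)·4.500²·sin(360°/6) = 52.61 mm²); the cube at (6.5, 6.5) is absent (z outside [4, 11.5]); the r=2.5 cylinder at (9.5, 3.5) gives a regular 6-gon of circumradius 2.5 (constant along its height) (area = (6/2)·2.500²·sin(360°/6) = 16.24 mm²); Taking the union: the 2 present regions are separate (no shared area or edge), so areas and boundary lengths simply add and each stays a separate island — area = 68.85 mm². So its area = 68.85 mm². Layer 46 is larger (236.85 vs 68.85 mm²).

layer 46 (z = 11.04 mm)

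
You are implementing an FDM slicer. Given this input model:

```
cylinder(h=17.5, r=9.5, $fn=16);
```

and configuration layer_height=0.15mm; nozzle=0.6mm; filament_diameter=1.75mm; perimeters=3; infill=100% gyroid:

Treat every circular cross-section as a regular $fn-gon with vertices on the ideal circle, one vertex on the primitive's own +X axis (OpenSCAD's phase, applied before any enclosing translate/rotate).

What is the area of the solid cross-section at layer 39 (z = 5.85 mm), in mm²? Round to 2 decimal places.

At z = 5.85 mm: the r=9.5 cylinder contributes a regular 16-gon of circumradius 9.5 (area = (16/2)·9.500²·sin(360°/16) = 276.30 mm²). Overall, the cross-section is a single solid region. Net area = 276.30 mm².

276.30 mm²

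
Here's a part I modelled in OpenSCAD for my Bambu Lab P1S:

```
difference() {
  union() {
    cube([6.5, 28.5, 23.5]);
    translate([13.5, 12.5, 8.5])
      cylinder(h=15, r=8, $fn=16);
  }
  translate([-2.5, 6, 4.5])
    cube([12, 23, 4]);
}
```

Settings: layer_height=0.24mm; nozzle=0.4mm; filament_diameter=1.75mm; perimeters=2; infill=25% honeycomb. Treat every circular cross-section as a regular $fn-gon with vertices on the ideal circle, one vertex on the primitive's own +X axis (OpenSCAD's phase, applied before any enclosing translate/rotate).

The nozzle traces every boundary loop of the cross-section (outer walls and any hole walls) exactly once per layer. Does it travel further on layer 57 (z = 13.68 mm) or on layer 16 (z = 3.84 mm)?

Layer 57 (z = 13.68): the 6.5×28.5 cube contributes its full rectangle (perimeter 70.00 mm); the r=8 cylinder at (13.5, 12.5) gives a regular 16-gon of circumradius 8 (constant along its height) (perimeter = 2·16·8.000·sin(180°/16) = 49.94 mm); Merging all regions: the regions partially overlap (shared area 4.49 mm²), so the edge portions inside another operand are dropped and the merged outline is re-measured after clipping — boundary = 105.00 mm; the cube at (-2.5, 6) does not reach this height (z outside [4.5, 8.5]); After the difference (first − rest): none of the subtracted shapes is present at this height, so the result so far is unchanged — boundary = 105.00 mm. So its perimeter = 105.00 mm. Layer 16 (z = 3.84): the cube (footprint 6.5×28.5) is included at this height (perimeter 70.00 mm); the cylinder at (13.5, 12.5) is not intersected at this z (z outside [8.5, 23.5]); Combining (union): only the 6.5×28.5 cube is present, so the union is just that shape — boundary = 70.00 mm; the cube at (-2.5, 6) is absent (z outside [4.5, 8.5]); Taking the first minus the rest: none of the subtracted shapes is present at this height, so that combined region is unchanged — boundary = 70.00 mm. So its perimeter = 70.00 mm. Layer 57 is larger (105.00 vs 70.00 mm).

layer 57 (z = 13.68 mm)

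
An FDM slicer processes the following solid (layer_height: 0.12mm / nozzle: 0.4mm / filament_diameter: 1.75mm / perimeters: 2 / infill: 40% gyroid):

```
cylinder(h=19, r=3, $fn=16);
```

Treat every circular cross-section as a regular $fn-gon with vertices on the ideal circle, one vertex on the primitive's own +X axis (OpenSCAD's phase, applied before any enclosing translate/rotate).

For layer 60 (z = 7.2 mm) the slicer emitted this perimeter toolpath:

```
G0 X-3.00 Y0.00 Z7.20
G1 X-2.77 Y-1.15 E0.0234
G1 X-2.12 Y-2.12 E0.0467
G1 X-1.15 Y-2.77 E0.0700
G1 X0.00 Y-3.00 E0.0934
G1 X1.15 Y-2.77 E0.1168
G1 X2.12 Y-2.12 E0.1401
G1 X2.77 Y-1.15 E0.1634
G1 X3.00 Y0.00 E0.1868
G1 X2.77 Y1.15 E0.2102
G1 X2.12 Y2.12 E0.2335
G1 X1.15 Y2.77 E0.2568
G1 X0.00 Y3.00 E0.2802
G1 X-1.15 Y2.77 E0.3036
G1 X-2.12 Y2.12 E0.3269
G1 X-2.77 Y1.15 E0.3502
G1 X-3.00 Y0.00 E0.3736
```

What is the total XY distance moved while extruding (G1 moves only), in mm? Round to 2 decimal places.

Sum the Euclidean lengths of each G1 segment: total = 18.72 mm.

18.72 mm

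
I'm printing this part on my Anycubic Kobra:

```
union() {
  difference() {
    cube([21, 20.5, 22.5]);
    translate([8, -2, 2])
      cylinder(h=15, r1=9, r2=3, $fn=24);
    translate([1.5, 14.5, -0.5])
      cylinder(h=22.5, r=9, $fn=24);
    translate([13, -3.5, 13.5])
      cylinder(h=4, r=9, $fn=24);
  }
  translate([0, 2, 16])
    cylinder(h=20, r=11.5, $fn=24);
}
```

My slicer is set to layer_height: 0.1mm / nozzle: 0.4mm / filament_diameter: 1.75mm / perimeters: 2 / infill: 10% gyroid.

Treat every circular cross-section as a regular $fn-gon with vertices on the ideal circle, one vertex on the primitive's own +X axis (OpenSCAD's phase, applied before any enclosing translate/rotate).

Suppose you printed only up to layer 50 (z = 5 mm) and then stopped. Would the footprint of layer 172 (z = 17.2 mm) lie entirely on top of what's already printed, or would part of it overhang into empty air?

Compare the two slices. At z = 5: the cube is present — its section is the full 21×20.5 rectangle (area 430.50 mm²); the cone at (8, -2) contributes a regular 24-gon of circumradius 7.800 (interpolated between r1=9 and r2=3 at t=0.200) (area = (24/2)·7.800²·sin(360°/24) = 188.96 mm²); the r=9 cylinder at (1.5, 14.5) contributes a regular 24-gon of circumradius 9 (area = (24/2)·9.000²·sin(360°/24) = 251.57 mm²); the cylinder at (13, -3.5) does not reach this height (z outside [13.5, 17.5]); After the difference (first − rest): starting from the 21×20.5 cube (430.50 mm²), the cone at (8, -2) partially overlaps it — only the 63.81 mm² overlap (of its 188.96 mm²) is removed, clipping the outline; the r=9 cylinder at (1.5, 14.5) partially overlaps it — only the 134.57 mm² overlap (of its 251.57 mm²) is removed, clipping the outline — area = 232.12 mm²; the cylinder at (0, 2) is not intersected at this z (z outside [16, 36]); Taking the union: only the result so far is present, so the union is just that shape — area = 232.12 mm². At z = 17.2: the 21×20.5 cube contributes its full rectangle (area 430.50 mm²); the cone at (8, -2) does not reach this height (z outside [2, 17]); the r=9 cylinder at (1.5, 14.5) contributes a regular 24-gon of circumradius 9 (area = (24/2)·9.000²·sin(360°/24) = 251.57 mm²); the r=9 cylinder at (13, -3.5) gives a regular 24-gon of circumradius 9 (constant along its height) (area = (24/2)·9.000²·sin(360°/24) = 251.57 mm²); Subtracting the remaining from the first: starting from the 21×20.5 cube (430.50 mm²), the r=9 cylinder at (1.5, 14.5) partially overlaps it — only the 134.57 mm² overlap (of its 251.57 mm²) is removed, clipping the outline; the r=9 cylinder at (13, -3.5) partially overlaps it — only the 64.73 mm² overlap (of its 251.57 mm²) is removed, clipping the outline — area = 231.19 mm²; the r=11.5 cylinder at (0, 2) gives a regular 24-gon of circumradius 11.5 (constant along its height) (area = (24/2)·11.500²·sin(360°/24) = 410.75 mm²); Merging all regions: the regions partially overlap — summed areas 641.94 mm² minus the doubly-counted overlap 52.13 mm² gives 589.81 mm² — area = 589.81 mm². Checking containment: at z = 17.2 the cross-section extends beyond the z = 5 cross-section by about 385.54 mm².

part overhangs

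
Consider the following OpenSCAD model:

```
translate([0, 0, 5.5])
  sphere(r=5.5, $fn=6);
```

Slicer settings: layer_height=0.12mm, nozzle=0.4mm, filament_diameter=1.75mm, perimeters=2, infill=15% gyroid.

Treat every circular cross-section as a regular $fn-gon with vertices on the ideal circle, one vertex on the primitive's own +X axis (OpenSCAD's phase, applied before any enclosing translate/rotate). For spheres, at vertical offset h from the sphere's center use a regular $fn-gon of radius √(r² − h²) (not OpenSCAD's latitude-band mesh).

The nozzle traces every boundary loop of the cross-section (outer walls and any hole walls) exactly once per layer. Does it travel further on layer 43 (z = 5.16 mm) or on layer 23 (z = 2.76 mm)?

Layer 43 (z = 5.16): the r=5.5 sphere slices to a regular 6-gon of circumradius 5.489 (√(r²−h²) with h=0.34 from center) (perimeter = 2·6·5.489·sin(180°/6) = 32.94 mm). So its perimeter = 32.94 mm. Layer 23 (z = 2.76): the sphere: section is a regular 6-gon, circumradius = √(r²−h²) = √(5.5²−2.74²) = 4.769 (perimeter = 2·6·4.769·sin(180°/6) = 28.61 mm). So its perimeter = 28.61 mm. Layer 43 is larger (32.94 vs 28.61 mm).

layer 43 (z = 5.16 mm)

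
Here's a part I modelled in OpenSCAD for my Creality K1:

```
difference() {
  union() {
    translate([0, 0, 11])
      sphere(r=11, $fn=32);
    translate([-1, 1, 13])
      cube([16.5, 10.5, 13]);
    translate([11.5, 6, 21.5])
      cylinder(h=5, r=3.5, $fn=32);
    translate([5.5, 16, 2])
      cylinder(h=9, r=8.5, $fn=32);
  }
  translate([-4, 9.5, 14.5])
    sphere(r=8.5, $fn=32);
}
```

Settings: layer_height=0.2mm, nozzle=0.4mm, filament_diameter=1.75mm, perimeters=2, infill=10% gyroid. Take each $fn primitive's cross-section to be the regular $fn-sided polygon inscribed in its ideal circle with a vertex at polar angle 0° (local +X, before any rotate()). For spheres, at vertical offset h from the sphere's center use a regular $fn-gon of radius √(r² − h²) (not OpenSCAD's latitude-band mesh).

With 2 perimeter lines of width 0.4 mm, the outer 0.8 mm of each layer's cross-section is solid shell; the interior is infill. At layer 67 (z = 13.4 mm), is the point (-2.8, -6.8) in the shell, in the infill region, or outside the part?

infill

At z = 13.4 mm: the sphere: section is a regular 32-gon, circumradius = √(r²−h²) = √(11²−2.4²) = 10.735; the cube at (-1, 1) (footprint 16.5×10.5) is included at this height; the cylinder at (11.5, 6) is absent (z outside [21.5, 26.5]); the cylinder at (5.5, 16) does not reach this height (z outside [2, 11]); Taking the union: the regions partially overlap (shared area 88.93 mm²), so overlapping operands fuse into one piece — 1 connected region; the sphere at (-4, 9.5): section is a regular 32-gon, circumradius = √(r²−h²) = √(8.5²−1.1²) = 8.429; Taking the first minus the rest: starting from the result so far, the r=8.5 sphere at (-4, 9.5) partially overlaps it — only the 103.77 mm² overlap (of its 221.75 mm²) is removed, clipping the outline — 1 connected region. Overall, the cross-section is a single solid region. The nearest boundary edge runs (-2.09, -10.53)→(-4.11, -9.92); distance from the point to it = 3.36 mm. The point is inside the cross-section and 3.36 mm from the nearest boundary — more than the 0.8 mm shell width (2 × 0.4), so it's in the infill interior.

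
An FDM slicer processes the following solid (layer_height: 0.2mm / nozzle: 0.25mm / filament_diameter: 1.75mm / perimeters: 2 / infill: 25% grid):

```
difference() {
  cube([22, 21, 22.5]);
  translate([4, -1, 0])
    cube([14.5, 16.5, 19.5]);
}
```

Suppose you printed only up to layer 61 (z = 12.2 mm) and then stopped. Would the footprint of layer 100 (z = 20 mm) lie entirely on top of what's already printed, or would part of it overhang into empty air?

Compare the two slices. At z = 12.2: the cube is present — its section is the full 22×21 rectangle (area 462.00 mm²); the cube at (4, -1) is present — its section is the full 14.5×16.5 rectangle (area 239.25 mm²); After the difference (first − rest): starting from the 22×21 cube (462.00 mm²), the 14.5×16.5 cube at (4, -1) partially overlaps it — only the 224.75 mm² overlap (of its 239.25 mm²) is removed, clipping the outline — area = 237.25 mm². At z = 20: the cube is present — its section is the full 22×21 rectangle (area 462.00 mm²); the cube at (4, -1) is absent (z outside [0, 19.5]); Taking the first minus the rest: none of the subtracted shapes is present at this height, so the 22×21 cube is unchanged — area = 462.00 mm². Checking containment: at z = 20 the cross-section extends beyond the z = 12.2 cross-section by about 224.75 mm².

part overhangs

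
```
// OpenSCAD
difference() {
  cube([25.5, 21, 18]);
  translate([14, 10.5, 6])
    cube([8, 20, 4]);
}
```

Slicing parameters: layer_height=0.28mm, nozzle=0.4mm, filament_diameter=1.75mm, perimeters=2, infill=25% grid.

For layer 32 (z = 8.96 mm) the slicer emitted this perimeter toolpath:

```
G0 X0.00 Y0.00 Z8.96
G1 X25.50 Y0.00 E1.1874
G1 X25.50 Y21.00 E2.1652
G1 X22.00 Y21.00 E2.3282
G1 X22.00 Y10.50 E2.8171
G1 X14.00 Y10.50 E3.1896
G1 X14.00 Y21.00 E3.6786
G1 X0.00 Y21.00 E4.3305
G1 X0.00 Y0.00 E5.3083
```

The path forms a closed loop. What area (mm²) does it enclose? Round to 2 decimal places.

Apply the shoelace formula to the sequence of (X, Y) vertices; enclosed area = 451.50 mm².

451.50 mm²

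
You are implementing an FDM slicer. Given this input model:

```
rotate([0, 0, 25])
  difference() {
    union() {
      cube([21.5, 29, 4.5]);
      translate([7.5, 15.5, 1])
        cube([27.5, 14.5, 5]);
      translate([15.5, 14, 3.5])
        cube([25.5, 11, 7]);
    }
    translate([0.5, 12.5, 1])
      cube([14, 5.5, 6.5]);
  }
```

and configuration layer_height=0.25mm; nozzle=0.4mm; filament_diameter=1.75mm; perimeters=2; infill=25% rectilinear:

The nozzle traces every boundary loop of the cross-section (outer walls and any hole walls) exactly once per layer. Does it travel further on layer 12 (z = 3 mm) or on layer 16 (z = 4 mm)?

layer 16 (z = 4 mm)

Layer 12 (z = 3): the cube is present — its section is the full 21.5×29 rectangle (perimeter 101.00 mm); the cube at (7.5, 15.5) (footprint 27.5×14.5) is included at this height (perimeter 84.00 mm); the cube at (15.5, 14) is not intersected at this z (z outside [3.5, 10.5]); Combining (union): the regions partially overlap (shared area 189.00 mm²), so the edge portions inside another operand are dropped and the merged outline is re-measured after clipping — boundary = 130.00 mm; the cube at (0.5, 12.5) (footprint 14×5.5) is included at this height (perimeter 39.00 mm); Taking the first minus the rest: starting from that combined region, the 14×5.5 cube at (0.5, 12.5) lies wholly inside it (removes its full 77.00 mm² and its 39.00 mm outline becomes a hole wall) — boundary (outer + 1 inner loop) = 169.00 mm; (whole slice rotated 25° about Z — lengths, areas and connectivity unchanged). So its perimeter = 169.00 mm. Layer 16 (z = 4): the cube is present — its section is the full 21.5×29 rectangle (perimeter 101.00 mm); the cube at (7.5, 15.5) is present — its section is the full 27.5×14.5 rectangle (perimeter 84.00 mm); the cube at (15.5, 14) (footprint 25.5×11) is included at this height (perimeter 73.00 mm); Merging all regions: the regions partially overlap (shared area 383.25 mm²), so the edge portions inside another operand are dropped and the merged outline is re-measured after clipping — boundary = 142.00 mm; the cube at (0.5, 12.5) (footprint 14×5.5) is included at this height (perimeter 39.00 mm); Taking the first minus the rest: starting from the result so far, the 14×5.5 cube at (0.5, 12.5) lies wholly inside it (removes its full 77.00 mm² and its 39.00 mm outline becomes a hole wall) — boundary (outer + 1 inner loop) = 181.00 mm; (rotated 25° about Z; rotation is an isometry so areas/perimeters/island counts are preserved). So its perimeter = 181.00 mm. Layer 16 is larger (181.00 vs 169.00 mm).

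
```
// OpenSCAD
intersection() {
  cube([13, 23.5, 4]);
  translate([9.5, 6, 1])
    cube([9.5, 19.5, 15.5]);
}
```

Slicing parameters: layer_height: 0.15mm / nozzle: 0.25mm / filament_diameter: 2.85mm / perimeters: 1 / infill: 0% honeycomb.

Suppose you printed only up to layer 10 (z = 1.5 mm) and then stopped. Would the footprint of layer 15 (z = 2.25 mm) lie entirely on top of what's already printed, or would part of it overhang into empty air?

entirely on top

Compare the two slices. At z = 1.5: the cube (footprint 13×23.5) is included at this height (area 305.50 mm²); the cube at (9.5, 6) (footprint 9.5×19.5) is included at this height (area 185.25 mm²); Keeping only the common overlap: the 9.5×19.5 cube at (9.5, 6) partially overlaps the 13×23.5 cube; clipping to the common part keeps 61.25 mm² — area = 61.25 mm². At z = 2.25: the cube is present — its section is the full 13×23.5 rectangle (area 305.50 mm²); the 9.5×19.5 cube at (9.5, 6) contributes its full rectangle (area 185.25 mm²); Taking the intersection: the 9.5×19.5 cube at (9.5, 6) partially overlaps the 13×23.5 cube; clipping to the common part keeps 61.25 mm² — area = 61.25 mm². Checking containment: the cross-section at z = 2.25 is a subset of the cross-section at z = 1.5.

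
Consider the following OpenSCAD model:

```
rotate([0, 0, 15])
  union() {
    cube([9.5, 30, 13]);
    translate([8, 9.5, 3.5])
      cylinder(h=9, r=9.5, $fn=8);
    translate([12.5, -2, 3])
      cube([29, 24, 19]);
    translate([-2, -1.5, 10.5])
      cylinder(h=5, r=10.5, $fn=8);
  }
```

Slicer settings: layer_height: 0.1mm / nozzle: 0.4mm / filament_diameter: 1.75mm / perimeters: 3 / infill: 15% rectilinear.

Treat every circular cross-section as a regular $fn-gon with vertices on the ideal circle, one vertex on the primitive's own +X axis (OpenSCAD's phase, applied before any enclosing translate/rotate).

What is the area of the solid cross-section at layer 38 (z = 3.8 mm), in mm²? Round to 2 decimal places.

At z = 3.8 mm: the 9.5×30 cube contributes its full rectangle (area 285.00 mm²); the r=9.5 cylinder at (8, 9.5) contributes a regular 8-gon of circumradius 9.5 (area = (8/2)·9.500²·sin(360°/8) = 255.27 mm²); the cube at (12.5, -2) (footprint 29×24) is included at this height (area 696.00 mm²); the cylinder at (-2, -1.5) is absent (z outside [10.5, 15.5]); Combining (union): the regions partially overlap — summed areas 1236.27 mm² minus the doubly-counted overlap 200.29 mm² gives 1035.98 mm² — area = 1035.98 mm²; (whole slice rotated 15° about Z — lengths, areas and connectivity unchanged). Overall, the cross-section is a single solid region. Net area = 1035.98 mm².

1035.98 mm²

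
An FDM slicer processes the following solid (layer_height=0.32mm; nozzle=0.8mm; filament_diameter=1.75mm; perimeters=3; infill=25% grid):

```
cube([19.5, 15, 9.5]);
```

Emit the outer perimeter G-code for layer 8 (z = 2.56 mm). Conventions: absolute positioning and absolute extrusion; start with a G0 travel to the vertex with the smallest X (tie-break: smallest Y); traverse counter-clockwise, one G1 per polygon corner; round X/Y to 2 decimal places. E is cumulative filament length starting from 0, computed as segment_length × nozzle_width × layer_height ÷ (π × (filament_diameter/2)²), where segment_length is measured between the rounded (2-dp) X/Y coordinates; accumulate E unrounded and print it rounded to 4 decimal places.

G0 X0.00 Y0.00 Z2.56
G1 X19.50 Y0.00 E2.0754
G1 X19.50 Y15.00 E3.6719
G1 X0.00 Y15.00 E5.7474
G1 X0.00 Y0.00 E7.3438

At z = 2.56 mm: the cube is present — its section is the full 19.5×15 rectangle. The outline is a single polygon with 4 vertices. Extrusion per mm of travel: 0.8 × 0.32 / (π × 0.875²) = 0.106432. Accumulating E over each segment gives final E = 7.3438.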